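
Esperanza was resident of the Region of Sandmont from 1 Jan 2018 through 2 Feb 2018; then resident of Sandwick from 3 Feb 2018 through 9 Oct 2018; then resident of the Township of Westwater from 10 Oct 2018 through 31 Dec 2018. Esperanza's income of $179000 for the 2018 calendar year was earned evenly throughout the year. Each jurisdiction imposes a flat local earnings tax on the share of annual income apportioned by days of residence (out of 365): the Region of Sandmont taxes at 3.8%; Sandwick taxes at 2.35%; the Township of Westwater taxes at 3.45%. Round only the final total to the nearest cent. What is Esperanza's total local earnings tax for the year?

$4888.91

The Region of Sandmont, 1 Jan – 2 Feb 2018: 33 days → $179000 × 3.8% × 33/365 = $614.9753
Sandwick, 3 Feb – 9 Oct 2018: 249 days → $179000 × 2.35% × 249/365 = $2869.6397
The Township of Westwater, 10 Oct – 31 Dec 2018: 83 days → $179000 × 3.45% × 83/365 = $1404.2918
Total = $4888.9068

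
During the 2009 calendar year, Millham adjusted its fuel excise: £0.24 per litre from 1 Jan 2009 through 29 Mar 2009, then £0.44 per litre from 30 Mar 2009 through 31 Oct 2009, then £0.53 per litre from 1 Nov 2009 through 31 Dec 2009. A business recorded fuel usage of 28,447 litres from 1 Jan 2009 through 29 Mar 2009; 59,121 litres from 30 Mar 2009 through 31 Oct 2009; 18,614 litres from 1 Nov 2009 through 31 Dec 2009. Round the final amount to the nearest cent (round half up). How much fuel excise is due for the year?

£42,705.94

1 Jan – 29 Mar 2009: 28,447 litres at £0.24/litre → £6,827.28
30 Mar – 31 Oct 2009: 59,121 litres at £0.44/litre → £26,013.24
1 Nov – 31 Dec 2009: 18,614 litres at £0.53/litre → £9,865.42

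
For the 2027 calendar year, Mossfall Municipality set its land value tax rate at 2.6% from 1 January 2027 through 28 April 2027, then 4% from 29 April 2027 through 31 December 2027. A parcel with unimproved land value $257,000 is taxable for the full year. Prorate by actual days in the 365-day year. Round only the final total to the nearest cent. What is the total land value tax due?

1 January – 28 April 2027: 118 days at 2.6% → $257,000 × 2.6% × 118/365 = $2,160.2082
29 April – 31 December 2027: 247 days at 4% → $257,000 × 4% × 247/365 = $6,956.6027
Total = $9,116.8110

$9,116.81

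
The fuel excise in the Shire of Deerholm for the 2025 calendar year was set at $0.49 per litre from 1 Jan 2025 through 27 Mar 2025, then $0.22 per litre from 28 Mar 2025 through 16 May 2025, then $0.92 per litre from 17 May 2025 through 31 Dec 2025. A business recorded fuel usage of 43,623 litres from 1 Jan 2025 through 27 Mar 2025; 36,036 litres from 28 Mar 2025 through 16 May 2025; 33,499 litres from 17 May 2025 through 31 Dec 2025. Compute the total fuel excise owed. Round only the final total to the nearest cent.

1 Jan – 27 Mar 2025: 43,623 litres at $0.49/litre → $21,375.27
28 Mar – 16 May 2025: 36,036 litres at $0.22/litre → $7,927.92
17 May – 31 Dec 2025: 33,499 litres at $0.92/litre → $30,819.08

$60,122.27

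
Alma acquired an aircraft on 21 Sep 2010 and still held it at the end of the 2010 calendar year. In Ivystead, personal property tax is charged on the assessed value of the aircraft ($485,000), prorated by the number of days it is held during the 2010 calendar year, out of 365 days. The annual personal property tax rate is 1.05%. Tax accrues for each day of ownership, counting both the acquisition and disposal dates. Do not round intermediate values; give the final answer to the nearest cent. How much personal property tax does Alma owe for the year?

Days held (21 Sep – 31 Dec 2010): 102 out of 365
Tax = $485,000 × 1.05% × 102/365 = $1,423.1096

$1,423.11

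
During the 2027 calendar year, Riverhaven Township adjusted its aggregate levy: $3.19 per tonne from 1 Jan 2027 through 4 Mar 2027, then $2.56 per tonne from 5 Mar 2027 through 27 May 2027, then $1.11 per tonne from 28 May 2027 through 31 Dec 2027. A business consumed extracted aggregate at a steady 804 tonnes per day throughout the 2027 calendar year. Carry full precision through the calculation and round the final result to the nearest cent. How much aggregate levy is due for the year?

$529,023.96

1 Jan – 4 Mar 2027: 63 days × 804 tonnes/day = 50,652 tonnes at $3.19/tonne → $161,579.88
5 Mar – 27 May 2027: 84 days × 804 tonnes/day = 67,536 tonnes at $2.56/tonne → $172,892.16
28 May – 31 Dec 2027: 218 days × 804 tonnes/day = 175,272 tonnes at $1.11/tonne → $194,551.92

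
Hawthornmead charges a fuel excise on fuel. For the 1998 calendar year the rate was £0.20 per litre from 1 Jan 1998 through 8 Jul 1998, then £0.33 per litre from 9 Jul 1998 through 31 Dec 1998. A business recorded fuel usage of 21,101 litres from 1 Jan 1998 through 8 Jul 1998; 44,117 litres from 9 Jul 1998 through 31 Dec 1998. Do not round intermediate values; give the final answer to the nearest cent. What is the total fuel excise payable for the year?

1 Jan – 8 Jul 1998: 21,101 litres at £0.20/litre → £4,220.20
9 Jul – 31 Dec 1998: 44,117 litres at £0.33/litre → £14,558.61

£18,778.81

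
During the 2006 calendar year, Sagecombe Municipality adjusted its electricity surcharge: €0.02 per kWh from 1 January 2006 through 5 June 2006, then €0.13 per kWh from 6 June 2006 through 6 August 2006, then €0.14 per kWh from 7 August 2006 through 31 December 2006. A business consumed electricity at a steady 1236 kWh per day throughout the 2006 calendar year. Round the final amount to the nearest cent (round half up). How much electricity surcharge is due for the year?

1 January – 5 June 2006: 156 days × 1236 kWh/day = 192,816 kWh at €0.02/kWh → €3,856.32
6 June – 6 August 2006: 62 days × 1236 kWh/day = 76,632 kWh at €0.13/kWh → €9,962.16
7 August – 31 December 2006: 147 days × 1236 kWh/day = 181,692 kWh at €0.14/kWh → €25,436.88

€39,255.36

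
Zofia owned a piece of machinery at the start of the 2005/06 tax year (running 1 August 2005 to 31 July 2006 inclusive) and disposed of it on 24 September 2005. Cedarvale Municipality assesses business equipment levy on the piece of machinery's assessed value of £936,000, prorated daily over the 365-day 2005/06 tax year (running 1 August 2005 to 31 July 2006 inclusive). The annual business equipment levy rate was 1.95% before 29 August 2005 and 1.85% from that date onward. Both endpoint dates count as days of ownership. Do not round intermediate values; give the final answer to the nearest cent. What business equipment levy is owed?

£2,681.06

1 August – 28 August 2005: 28 days at 1.95% → £936,000 × 1.95% × 28/365 = £1,400.1534
29 August – 24 September 2005: 27 days at 1.85% → £936,000 × 1.85% × 27/365 = £1,280.9096
Total = £2,681.0630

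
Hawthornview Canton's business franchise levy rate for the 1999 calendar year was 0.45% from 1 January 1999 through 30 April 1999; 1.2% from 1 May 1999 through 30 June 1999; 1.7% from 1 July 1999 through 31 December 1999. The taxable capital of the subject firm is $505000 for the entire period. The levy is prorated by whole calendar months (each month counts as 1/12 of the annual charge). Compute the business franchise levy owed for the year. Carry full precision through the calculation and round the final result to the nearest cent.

$6060.00

1 January – 30 April 1999: 4 months at 0.45% → $505000 × 0.45% × 4/12 = $757.5000
1 May – 30 June 1999: 2 months at 1.2% → $505000 × 1.2% × 2/12 = $1010.0000
1 July – 31 December 1999: 6 months at 1.7% → $505000 × 1.7% × 6/12 = $4292.5000
Total = $6060.0000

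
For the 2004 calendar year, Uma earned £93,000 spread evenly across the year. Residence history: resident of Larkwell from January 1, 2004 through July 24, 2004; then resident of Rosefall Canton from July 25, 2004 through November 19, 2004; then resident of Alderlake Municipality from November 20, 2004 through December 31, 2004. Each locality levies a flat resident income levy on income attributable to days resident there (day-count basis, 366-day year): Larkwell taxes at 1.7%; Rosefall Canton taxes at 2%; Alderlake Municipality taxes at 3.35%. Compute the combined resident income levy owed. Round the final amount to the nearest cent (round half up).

Larkwell, January 1 – July 24, 2004: 206 days → £93,000 × 1.7% × 206/366 = £889.8525
Rosefall Canton, July 25 – November 19, 2004: 118 days → £93,000 × 2% × 118/366 = £599.6721
Alderlake Municipality, November 20 – December 31, 2004: 42 days → £93,000 × 3.35% × 42/366 = £357.5164
Total = £1,847.0410

£1,847.04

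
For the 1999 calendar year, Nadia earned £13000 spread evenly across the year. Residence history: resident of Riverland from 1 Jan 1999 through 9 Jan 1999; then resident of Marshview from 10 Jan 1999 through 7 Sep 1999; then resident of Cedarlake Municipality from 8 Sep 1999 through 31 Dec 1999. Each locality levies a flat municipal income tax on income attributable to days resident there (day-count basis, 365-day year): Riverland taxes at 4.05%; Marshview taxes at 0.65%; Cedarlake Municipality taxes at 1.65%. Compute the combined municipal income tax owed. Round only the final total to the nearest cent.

£136.36

Riverland, 1 Jan – 9 Jan 1999: 9 days → £13000 × 4.05% × 9/365 = £12.9822
Marshview, 10 Jan – 7 Sep 1999: 241 days → £13000 × 0.65% × 241/365 = £55.7932
Cedarlake Municipality, 8 Sep – 31 Dec 1999: 115 days → £13000 × 1.65% × 115/365 = £67.5822
Total = £136.3575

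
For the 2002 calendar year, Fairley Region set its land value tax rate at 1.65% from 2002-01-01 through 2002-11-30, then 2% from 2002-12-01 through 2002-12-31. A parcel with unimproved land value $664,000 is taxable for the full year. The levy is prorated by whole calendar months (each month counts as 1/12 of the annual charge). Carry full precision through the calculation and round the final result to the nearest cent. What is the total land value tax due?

2002-01-01 to 2002-11-30: 11 months at 1.65% → $664,000 × 1.65% × 11/12 = $10,043.0000
2002-12-01 to 2002-12-31: 1 month at 2% → $664,000 × 2% × 1/12 = $1,106.6667
Total = $11,149.6667

$11,149.67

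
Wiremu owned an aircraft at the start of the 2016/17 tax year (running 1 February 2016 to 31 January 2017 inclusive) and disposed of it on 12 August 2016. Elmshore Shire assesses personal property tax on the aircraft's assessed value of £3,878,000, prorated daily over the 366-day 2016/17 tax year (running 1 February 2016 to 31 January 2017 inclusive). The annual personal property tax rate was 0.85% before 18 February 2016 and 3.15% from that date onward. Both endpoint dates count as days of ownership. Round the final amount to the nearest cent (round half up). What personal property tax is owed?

1 February – 17 February 2016: 17 days at 0.85% → £3,878,000 × 0.85% × 17/366 = £1,531.0683
18 February – 12 August 2016: 177 days at 3.15% → £3,878,000 × 3.15% × 177/366 = £59,075.9262
Total = £60,606.9945

£60,606.99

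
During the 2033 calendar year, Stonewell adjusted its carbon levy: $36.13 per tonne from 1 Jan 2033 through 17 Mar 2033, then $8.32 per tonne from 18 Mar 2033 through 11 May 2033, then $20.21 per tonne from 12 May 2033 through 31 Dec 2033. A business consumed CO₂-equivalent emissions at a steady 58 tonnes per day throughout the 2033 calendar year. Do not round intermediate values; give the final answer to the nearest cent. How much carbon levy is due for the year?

1 Jan – 17 Mar 2033: 76 days × 58 tonnes/day = 4,408 tonnes at $36.13/tonne → $159,261.04
18 Mar – 11 May 2033: 55 days × 58 tonnes/day = 3,190 tonnes at $8.32/tonne → $26,540.80
12 May – 31 Dec 2033: 234 days × 58 tonnes/day = 13,572 tonnes at $20.21/tonne → $274,290.12

$460,091.96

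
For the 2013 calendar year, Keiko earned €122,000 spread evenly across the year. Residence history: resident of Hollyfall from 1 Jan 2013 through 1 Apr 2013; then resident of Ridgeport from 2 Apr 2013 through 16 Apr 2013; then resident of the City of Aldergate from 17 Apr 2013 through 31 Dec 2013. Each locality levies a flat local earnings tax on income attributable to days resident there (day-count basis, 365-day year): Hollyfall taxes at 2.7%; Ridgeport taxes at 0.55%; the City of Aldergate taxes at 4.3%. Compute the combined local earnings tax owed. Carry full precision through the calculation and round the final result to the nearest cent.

Hollyfall, 1 Jan – 1 Apr 2013: 91 days → €122,000 × 2.7% × 91/365 = €821.2438
Ridgeport, 2 Apr – 16 Apr 2013: 15 days → €122,000 × 0.55% × 15/365 = €27.5753
The City of Aldergate, 17 Apr – 31 Dec 2013: 259 days → €122,000 × 4.3% × 259/365 = €3,722.5041
Total = €4,571.3233

€4,571.32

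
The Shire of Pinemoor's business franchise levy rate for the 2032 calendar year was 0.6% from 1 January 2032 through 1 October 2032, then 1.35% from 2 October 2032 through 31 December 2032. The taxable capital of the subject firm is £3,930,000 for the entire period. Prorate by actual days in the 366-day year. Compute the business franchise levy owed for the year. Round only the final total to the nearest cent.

£30,908.48

1 January – 1 October 2032: 275 days at 0.6% → £3,930,000 × 0.6% × 275/366 = £17,717.2131
2 October – 31 December 2032: 91 days at 1.35% → £3,930,000 × 1.35% × 91/366 = £13,191.2705
Total = £30,908.4836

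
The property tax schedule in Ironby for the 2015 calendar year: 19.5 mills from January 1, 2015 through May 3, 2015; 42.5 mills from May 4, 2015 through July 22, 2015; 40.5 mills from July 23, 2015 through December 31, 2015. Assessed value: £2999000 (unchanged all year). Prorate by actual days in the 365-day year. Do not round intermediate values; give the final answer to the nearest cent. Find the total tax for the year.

January 1 – May 3, 2015: 123 days at 19.5 mills → £2999000 × 1.95% × 123/365 = £19707.1274
May 4 – July 22, 2015: 80 days at 42.5 mills → £2999000 × 4.25% × 80/365 = £27935.8904
July 23 – December 31, 2015: 162 days at 40.5 mills → £2999000 × 4.05% × 162/365 = £53908.0521
Total = £101551.0699

£101551.07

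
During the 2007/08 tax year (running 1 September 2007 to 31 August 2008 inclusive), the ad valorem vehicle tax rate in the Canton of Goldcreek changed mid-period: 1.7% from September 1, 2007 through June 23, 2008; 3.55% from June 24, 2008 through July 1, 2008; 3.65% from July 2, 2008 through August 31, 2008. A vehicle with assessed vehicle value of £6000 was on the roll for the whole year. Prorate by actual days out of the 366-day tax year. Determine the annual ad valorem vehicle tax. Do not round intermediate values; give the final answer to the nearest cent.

£123.93

September 1, 2007 – June 23, 2008: 297 days at 1.7% → £6000 × 1.7% × 297/366 = £82.7705
June 24 – July 1, 2008: 8 days at 3.55% → £6000 × 3.55% × 8/366 = £4.6557
July 2 – August 31, 2008: 61 days at 3.65% → £6000 × 3.65% × 61/366 = £36.5000
Total = £123.9262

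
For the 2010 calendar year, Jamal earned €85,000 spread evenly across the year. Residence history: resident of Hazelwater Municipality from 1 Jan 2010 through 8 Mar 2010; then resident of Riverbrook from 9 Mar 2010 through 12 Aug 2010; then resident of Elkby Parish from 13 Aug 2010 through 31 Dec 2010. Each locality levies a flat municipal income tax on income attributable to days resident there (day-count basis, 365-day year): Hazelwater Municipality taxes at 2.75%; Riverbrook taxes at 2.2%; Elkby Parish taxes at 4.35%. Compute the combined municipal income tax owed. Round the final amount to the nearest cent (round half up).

€2,661.78

Hazelwater Municipality, 1 Jan – 8 Mar 2010: 67 days → €85,000 × 2.75% × 67/365 = €429.0753
Riverbrook, 9 Mar – 12 Aug 2010: 157 days → €85,000 × 2.2% × 157/365 = €804.3562
Elkby Parish, 13 Aug – 31 Dec 2010: 141 days → €85,000 × 4.35% × 141/365 = €1,428.3493
Total = €2,661.7808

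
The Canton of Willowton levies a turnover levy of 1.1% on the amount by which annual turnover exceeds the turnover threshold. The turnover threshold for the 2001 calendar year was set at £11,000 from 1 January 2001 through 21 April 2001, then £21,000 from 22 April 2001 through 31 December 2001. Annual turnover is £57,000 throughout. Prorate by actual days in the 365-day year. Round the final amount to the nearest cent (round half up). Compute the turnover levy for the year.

1 January – 21 April 2001: 111 days, exemption £11,000 → (£57,000 − £11,000) × 1.1% × 111/365 = £153.8795
22 April – 31 December 2001: 254 days, exemption £21,000 → (£57,000 − £21,000) × 1.1% × 254/365 = £275.5726
Total = £429.4521

£429.45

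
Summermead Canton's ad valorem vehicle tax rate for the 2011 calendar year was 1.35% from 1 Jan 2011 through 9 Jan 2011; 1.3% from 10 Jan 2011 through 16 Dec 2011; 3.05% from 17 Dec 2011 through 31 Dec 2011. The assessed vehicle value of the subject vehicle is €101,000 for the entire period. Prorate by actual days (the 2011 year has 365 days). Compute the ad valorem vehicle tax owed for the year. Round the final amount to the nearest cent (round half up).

€1,386.88

1 Jan – 9 Jan 2011: 9 days at 1.35% → €101,000 × 1.35% × 9/365 = €33.6205
10 Jan – 16 Dec 2011: 341 days at 1.3% → €101,000 × 1.3% × 341/365 = €1,226.6658
17 Dec – 31 Dec 2011: 15 days at 3.05% → €101,000 × 3.05% × 15/365 = €126.5959
Total = €1,386.8822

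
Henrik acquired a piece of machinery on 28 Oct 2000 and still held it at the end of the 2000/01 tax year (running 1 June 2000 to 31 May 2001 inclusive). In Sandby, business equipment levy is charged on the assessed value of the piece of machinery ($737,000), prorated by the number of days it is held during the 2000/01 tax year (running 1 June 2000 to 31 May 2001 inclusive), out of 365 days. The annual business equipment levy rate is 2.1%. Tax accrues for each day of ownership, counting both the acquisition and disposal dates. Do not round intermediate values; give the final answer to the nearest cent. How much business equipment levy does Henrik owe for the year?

Days held (28 Oct 2000 – 31 May 2001): 216 out of 365
Tax = $737,000 × 2.1% × 216/365 = $9,158.9918

$9,158.99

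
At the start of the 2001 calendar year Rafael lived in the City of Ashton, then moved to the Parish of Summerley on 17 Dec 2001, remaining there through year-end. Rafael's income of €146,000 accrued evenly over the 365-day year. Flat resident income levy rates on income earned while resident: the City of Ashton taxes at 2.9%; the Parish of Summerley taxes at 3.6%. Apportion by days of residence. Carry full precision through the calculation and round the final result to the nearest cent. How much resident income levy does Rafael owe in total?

The City of Ashton, 1 Jan – 16 Dec 2001: 350 days → €146,000 × 2.9% × 350/365 = €4,060.0000
The Parish of Summerley, 17 Dec – 31 Dec 2001: 15 days → €146,000 × 3.6% × 15/365 = €216.0000
Total = €4,276.0000

€4,276.00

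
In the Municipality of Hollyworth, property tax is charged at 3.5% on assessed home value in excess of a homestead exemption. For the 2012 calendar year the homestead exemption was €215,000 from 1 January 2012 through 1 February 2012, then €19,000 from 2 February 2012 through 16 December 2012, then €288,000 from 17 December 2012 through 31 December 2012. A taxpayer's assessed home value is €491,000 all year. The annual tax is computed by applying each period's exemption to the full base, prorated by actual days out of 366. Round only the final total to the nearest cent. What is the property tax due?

1 January – 1 February 2012: 32 days, exemption €215,000 → (€491,000 − €215,000) × 3.5% × 32/366 = €844.5902
2 February – 16 December 2012: 319 days, exemption €19,000 → (€491,000 − €19,000) × 3.5% × 319/366 = €14,398.5792
17 December – 31 December 2012: 15 days, exemption €288,000 → (€491,000 − €288,000) × 3.5% × 15/366 = €291.1885
Total = €15,534.3579

€15,534.36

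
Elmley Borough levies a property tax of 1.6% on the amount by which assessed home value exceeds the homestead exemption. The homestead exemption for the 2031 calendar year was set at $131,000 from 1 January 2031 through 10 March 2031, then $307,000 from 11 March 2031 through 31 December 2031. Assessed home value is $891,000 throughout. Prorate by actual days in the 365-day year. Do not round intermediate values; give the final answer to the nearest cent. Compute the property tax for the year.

$9,876.34

1 January – 10 March 2031: 69 days, exemption $131,000 → ($891,000 − $131,000) × 1.6% × 69/365 = $2,298.7397
11 March – 31 December 2031: 296 days, exemption $307,000 → ($891,000 − $307,000) × 1.6% × 296/365 = $7,577.6000
Total = $9,876.3397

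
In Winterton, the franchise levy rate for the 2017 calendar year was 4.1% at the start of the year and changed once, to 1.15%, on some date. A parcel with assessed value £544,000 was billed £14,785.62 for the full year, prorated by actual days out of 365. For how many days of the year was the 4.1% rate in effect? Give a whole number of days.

Let d = days at the first rate; then 365 − d days at the second rate.
£544,000 × [4.1%·d + 1.15%·(365−d)] / 365 = £14,785.62
Solving gives d = 194, so the new rate took effect on 14 Jul 2017.

194 days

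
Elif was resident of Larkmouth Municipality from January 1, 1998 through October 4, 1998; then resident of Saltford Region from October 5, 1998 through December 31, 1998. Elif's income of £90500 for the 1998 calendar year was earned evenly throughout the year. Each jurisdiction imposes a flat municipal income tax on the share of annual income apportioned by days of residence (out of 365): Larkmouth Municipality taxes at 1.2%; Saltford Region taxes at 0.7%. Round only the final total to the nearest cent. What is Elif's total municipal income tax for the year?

Larkmouth Municipality, January 1 – October 4, 1998: 277 days → £90500 × 1.2% × 277/365 = £824.1699
Saltford Region, October 5 – December 31, 1998: 88 days → £90500 × 0.7% × 88/365 = £152.7342
Total = £976.9041

£976.90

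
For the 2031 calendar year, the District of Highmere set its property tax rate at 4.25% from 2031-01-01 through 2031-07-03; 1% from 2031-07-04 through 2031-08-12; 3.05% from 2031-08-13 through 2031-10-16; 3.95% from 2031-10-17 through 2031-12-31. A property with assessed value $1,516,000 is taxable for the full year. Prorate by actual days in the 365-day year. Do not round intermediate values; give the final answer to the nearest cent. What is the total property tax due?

2031-01-01 to 2031-07-03: 184 days at 4.25% → $1,516,000 × 4.25% × 184/365 = $32,479.7808
2031-07-04 to 2031-08-12: 40 days at 1% → $1,516,000 × 1% × 40/365 = $1,661.3699
2031-08-13 to 2031-10-16: 65 days at 3.05% → $1,516,000 × 3.05% × 65/365 = $8,234.1644
2031-10-17 to 2031-12-31: 76 days at 3.95% → $1,516,000 × 3.95% × 76/365 = $12,468.5808
Total = $54,843.8959

$54,843.90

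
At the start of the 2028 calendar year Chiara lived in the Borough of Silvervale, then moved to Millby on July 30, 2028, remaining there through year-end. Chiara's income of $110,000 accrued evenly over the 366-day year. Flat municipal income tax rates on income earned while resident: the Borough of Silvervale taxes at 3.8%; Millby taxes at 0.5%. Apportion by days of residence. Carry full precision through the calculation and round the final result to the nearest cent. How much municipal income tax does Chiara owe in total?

The Borough of Silvervale, January 1 – July 29, 2028: 211 days → $110,000 × 3.8% × 211/366 = $2,409.7814
Millby, July 30 – December 31, 2028: 155 days → $110,000 × 0.5% × 155/366 = $232.9235
Total = $2,642.7049

$2,642.70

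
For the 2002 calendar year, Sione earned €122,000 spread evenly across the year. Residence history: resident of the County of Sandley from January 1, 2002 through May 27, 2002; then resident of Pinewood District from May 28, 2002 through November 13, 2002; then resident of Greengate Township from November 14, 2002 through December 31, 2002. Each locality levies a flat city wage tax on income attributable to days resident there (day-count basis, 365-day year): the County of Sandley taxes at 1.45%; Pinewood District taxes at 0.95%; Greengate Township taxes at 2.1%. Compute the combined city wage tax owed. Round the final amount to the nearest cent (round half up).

The County of Sandley, January 1 – May 27, 2002: 147 days → €122,000 × 1.45% × 147/365 = €712.4466
Pinewood District, May 28 – November 13, 2002: 170 days → €122,000 × 0.95% × 170/365 = €539.8082
Greengate Township, November 14 – December 31, 2002: 48 days → €122,000 × 2.1% × 48/365 = €336.9205
Total = €1,589.1753

€1,589.18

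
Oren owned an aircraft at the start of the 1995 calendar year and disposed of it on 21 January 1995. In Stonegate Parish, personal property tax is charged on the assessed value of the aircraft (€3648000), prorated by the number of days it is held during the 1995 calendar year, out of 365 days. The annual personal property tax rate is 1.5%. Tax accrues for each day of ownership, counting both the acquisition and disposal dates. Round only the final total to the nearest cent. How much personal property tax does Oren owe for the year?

€3148.27

Days held (1 January – 21 January 1995): 21 out of 365
Tax = €3648000 × 1.5% × 21/365 = €3148.2740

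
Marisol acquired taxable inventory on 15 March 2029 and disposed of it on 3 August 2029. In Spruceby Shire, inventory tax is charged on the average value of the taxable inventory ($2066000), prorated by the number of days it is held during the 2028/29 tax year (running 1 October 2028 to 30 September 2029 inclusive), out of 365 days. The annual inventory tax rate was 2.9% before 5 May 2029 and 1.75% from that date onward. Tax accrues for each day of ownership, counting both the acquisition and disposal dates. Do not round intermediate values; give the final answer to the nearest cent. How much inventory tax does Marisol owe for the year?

$17385.53

15 March – 4 May 2029: 51 days at 2.9% → $2066000 × 2.9% × 51/365 = $8371.5452
5 May – 3 August 2029: 91 days at 1.75% → $2066000 × 1.75% × 91/365 = $9013.9863
Total = $17385.5315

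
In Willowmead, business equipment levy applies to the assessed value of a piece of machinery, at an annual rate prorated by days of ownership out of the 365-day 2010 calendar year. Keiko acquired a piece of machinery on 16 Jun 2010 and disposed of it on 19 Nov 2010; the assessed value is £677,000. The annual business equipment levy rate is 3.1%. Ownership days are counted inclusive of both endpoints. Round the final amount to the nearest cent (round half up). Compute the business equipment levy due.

Days held (16 Jun – 19 Nov 2010): 157 out of 365
Tax = £677,000 × 3.1% × 157/365 = £9,027.2849

£9,027.28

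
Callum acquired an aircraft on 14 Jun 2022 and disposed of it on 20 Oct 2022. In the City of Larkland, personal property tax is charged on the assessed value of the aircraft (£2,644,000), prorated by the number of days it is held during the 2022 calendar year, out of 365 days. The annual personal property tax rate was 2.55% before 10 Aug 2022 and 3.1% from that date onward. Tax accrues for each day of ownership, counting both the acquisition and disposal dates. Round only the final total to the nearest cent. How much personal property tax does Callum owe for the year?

14 Jun – 9 Aug 2022: 57 days at 2.55% → £2,644,000 × 2.55% × 57/365 = £10,528.9151
10 Aug – 20 Oct 2022: 72 days at 3.1% → £2,644,000 × 3.1% × 72/365 = £16,168.2411
Total = £26,697.1562

£26,697.16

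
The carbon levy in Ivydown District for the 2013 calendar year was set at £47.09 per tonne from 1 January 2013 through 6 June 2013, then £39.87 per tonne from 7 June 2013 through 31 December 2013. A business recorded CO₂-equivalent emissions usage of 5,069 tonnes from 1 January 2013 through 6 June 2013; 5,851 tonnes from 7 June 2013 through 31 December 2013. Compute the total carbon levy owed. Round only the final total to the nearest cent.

£471978.58

1 January – 6 June 2013: 5,069 tonnes at £47.09/tonne → £238699.21
7 June – 31 December 2013: 5,851 tonnes at £39.87/tonne → £233279.37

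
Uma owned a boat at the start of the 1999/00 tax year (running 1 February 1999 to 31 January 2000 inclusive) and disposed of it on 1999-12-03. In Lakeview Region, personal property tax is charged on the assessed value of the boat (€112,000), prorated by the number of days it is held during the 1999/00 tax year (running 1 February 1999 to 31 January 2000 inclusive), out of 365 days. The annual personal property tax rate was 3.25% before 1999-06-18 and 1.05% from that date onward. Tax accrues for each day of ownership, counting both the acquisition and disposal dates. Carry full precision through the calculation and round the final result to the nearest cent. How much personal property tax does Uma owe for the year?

€1,910.75

1999-02-01 to 1999-06-17: 137 days at 3.25% → €112,000 × 3.25% × 137/365 = €1,366.2466
1999-06-18 to 1999-12-03: 169 days at 1.05% → €112,000 × 1.05% × 169/365 = €544.5041
Total = €1,910.7507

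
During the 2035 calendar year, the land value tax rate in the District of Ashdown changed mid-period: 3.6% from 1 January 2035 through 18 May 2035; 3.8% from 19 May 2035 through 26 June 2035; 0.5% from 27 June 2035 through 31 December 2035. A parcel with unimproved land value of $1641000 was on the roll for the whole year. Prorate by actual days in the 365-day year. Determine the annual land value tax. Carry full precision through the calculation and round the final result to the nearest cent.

$33224.63

1 January – 18 May 2035: 138 days at 3.6% → $1641000 × 3.6% × 138/365 = $22335.5836
19 May – 26 June 2035: 39 days at 3.8% → $1641000 × 3.8% × 39/365 = $6662.9096
27 June – 31 December 2035: 188 days at 0.5% → $1641000 × 0.5% × 188/365 = $4226.1370
Total = $33224.6301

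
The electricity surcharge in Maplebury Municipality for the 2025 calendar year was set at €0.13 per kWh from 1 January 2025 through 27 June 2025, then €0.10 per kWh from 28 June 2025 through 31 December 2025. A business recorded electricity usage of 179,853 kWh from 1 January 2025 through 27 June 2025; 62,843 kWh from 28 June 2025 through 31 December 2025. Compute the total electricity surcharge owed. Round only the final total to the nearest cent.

1 January – 27 June 2025: 179,853 kWh at €0.13/kWh → €23,380.89
28 June – 31 December 2025: 62,843 kWh at €0.10/kWh → €6,284.30

€29,665.19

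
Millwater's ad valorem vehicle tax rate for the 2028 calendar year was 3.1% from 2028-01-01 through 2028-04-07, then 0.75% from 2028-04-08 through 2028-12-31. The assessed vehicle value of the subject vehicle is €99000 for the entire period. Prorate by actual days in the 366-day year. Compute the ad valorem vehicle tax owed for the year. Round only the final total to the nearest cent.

2028-01-01 to 2028-04-07: 98 days at 3.1% → €99000 × 3.1% × 98/366 = €821.7541
2028-04-08 to 2028-12-31: 268 days at 0.75% → €99000 × 0.75% × 268/366 = €543.6885
Total = €1365.4426

€1365.44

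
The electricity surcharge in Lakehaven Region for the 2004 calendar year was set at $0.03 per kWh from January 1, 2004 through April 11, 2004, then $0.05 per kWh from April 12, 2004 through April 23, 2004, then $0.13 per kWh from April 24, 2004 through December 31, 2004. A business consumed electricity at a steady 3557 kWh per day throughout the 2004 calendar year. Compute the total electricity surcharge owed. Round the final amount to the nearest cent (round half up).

$129,545.94

January 1 – April 11, 2004: 102 days × 3557 kWh/day = 362,814 kWh at $0.03/kWh → $10,884.42
April 12 – April 23, 2004: 12 days × 3557 kWh/day = 42,684 kWh at $0.05/kWh → $2,134.20
April 24 – December 31, 2004: 252 days × 3557 kWh/day = 896,364 kWh at $0.13/kWh → $116,527.32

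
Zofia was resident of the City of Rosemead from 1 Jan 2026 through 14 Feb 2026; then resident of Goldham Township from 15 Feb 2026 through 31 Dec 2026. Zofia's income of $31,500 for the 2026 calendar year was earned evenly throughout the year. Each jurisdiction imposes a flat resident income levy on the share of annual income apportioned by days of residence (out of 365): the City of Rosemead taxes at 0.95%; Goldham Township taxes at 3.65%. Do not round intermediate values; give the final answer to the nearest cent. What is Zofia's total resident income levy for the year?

$1,044.89

The City of Rosemead, 1 Jan – 14 Feb 2026: 45 days → $31,500 × 0.95% × 45/365 = $36.8938
Goldham Township, 15 Feb – 31 Dec 2026: 320 days → $31,500 × 3.65% × 320/365 = $1,008.0000
Total = $1,044.8938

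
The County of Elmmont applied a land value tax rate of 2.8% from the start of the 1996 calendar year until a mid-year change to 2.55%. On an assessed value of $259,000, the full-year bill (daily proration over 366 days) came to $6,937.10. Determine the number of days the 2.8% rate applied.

Let d = days at the first rate; then 366 − d days at the second rate.
$259,000 × [2.8%·d + 2.55%·(366−d)] / 366 = $6,937.10
Solving gives d = 188, so the new rate took effect on 7 July 1996.

188 days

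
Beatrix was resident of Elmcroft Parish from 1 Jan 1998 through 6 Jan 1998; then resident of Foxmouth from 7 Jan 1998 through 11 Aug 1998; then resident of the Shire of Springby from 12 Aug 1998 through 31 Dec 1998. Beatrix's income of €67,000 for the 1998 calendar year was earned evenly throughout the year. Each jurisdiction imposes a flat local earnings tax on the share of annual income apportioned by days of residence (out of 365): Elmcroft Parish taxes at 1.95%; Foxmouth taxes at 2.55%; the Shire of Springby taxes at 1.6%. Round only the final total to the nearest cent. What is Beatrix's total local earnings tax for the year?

Elmcroft Parish, 1 Jan – 6 Jan 1998: 6 days → €67,000 × 1.95% × 6/365 = €21.4767
Foxmouth, 7 Jan – 11 Aug 1998: 217 days → €67,000 × 2.55% × 217/365 = €1,015.7384
The Shire of Springby, 12 Aug – 31 Dec 1998: 142 days → €67,000 × 1.6% × 142/365 = €417.0521
Total = €1,454.2671

€1,454.27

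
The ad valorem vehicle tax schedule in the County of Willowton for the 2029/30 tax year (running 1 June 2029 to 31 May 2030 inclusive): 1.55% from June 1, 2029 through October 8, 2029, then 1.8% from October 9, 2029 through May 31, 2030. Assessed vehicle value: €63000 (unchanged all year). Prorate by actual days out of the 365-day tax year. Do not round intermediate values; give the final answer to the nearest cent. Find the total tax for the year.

June 1 – October 8, 2029: 130 days at 1.55% → €63000 × 1.55% × 130/365 = €347.7945
October 9, 2029 – May 31, 2030: 235 days at 1.8% → €63000 × 1.8% × 235/365 = €730.1096
Total = €1077.9041

€1077.90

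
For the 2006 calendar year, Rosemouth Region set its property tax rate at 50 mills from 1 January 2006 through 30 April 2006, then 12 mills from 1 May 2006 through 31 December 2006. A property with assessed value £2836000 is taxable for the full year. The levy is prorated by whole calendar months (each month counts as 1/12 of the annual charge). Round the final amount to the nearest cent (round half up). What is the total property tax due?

£69954.67

1 January – 30 April 2006: 4 months at 50 mills → £2836000 × 5% × 4/12 = £47266.6667
1 May – 31 December 2006: 8 months at 12 mills → £2836000 × 1.2% × 8/12 = £22688.0000
Total = £69954.6667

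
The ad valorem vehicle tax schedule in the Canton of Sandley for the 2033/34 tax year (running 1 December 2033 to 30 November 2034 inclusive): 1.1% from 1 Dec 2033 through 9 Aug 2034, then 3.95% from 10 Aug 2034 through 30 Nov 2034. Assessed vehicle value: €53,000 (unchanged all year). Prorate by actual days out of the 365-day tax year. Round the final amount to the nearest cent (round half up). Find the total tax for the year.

1 Dec 2033 – 9 Aug 2034: 252 days at 1.1% → €53,000 × 1.1% × 252/365 = €402.5096
10 Aug – 30 Nov 2034: 113 days at 3.95% → €53,000 × 3.95% × 113/365 = €648.1247
Total = €1,050.6342

€1,050.63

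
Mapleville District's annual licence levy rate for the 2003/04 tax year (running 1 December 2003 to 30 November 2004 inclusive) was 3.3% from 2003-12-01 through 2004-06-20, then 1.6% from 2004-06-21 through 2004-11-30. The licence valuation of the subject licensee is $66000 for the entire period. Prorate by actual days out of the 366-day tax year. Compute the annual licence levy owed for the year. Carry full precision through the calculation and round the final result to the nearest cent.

2003-12-01 to 2004-06-20: 203 days at 3.3% → $66000 × 3.3% × 203/366 = $1208.0164
2004-06-21 to 2004-11-30: 163 days at 1.6% → $66000 × 1.6% × 163/366 = $470.2951
Total = $1678.3115

$1678.31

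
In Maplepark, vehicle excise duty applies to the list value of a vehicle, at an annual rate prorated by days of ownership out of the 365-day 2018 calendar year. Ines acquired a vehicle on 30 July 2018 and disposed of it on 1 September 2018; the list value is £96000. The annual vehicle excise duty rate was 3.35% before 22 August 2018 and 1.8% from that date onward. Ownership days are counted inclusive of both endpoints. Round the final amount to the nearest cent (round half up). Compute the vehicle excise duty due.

30 July – 21 August 2018: 23 days at 3.35% → £96000 × 3.35% × 23/365 = £202.6521
22 August – 1 September 2018: 11 days at 1.8% → £96000 × 1.8% × 11/365 = £52.0767
Total = £254.7288

£254.73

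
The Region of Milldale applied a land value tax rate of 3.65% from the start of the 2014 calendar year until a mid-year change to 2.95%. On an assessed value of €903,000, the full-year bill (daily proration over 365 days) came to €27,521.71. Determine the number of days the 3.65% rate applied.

Let d = days at the first rate; then 365 − d days at the second rate.
€903,000 × [3.65%·d + 2.95%·(365−d)] / 365 = €27,521.71
Solving gives d = 51, so the new rate took effect on 21 February 2014.

51 days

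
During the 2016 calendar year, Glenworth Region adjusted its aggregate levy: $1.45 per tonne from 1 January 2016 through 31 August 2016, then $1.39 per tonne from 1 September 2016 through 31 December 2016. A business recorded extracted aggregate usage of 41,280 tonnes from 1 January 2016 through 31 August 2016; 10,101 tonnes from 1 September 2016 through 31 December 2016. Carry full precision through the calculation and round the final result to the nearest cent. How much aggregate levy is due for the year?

$73896.39

1 January – 31 August 2016: 41,280 tonnes at $1.45/tonne → $59856.00
1 September – 31 December 2016: 10,101 tonnes at $1.39/tonne → $14040.39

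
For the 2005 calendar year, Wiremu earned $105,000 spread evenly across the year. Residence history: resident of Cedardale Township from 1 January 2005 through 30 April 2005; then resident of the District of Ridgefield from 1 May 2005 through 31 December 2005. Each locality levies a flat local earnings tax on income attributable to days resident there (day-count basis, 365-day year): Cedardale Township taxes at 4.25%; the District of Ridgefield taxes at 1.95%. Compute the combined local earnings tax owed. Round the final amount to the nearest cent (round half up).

Cedardale Township, 1 January – 30 April 2005: 120 days → $105,000 × 4.25% × 120/365 = $1,467.1233
The District of Ridgefield, 1 May – 31 December 2005: 245 days → $105,000 × 1.95% × 245/365 = $1,374.3493
Total = $2,841.4726

$2,841.47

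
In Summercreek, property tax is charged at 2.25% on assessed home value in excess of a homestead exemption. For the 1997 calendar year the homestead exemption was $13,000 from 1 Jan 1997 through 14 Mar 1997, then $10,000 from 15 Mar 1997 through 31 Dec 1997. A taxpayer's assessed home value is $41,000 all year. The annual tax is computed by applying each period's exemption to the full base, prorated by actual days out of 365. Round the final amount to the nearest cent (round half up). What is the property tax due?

1 Jan – 14 Mar 1997: 73 days, exemption $13,000 → ($41,000 − $13,000) × 2.25% × 73/365 = $126.0000
15 Mar – 31 Dec 1997: 292 days, exemption $10,000 → ($41,000 − $10,000) × 2.25% × 292/365 = $558.0000
Total = $684.0000

$684.00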